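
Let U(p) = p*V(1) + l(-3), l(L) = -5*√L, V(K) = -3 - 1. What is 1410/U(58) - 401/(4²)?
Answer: (-2005*√3 + 115592*I)/(16*(-232*I + 5*√3)) ≈ -31.132 + 0.22655*I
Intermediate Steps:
V(K) = -4
U(p) = -4*p - 5*I*√3 (U(p) = p*(-4) - 5*I*√3 = -4*p - 5*I*√3)
1410/U(58) - 401/(4²) = 1410/(-4*58 - 5*I*√3) - 401/(4²) = 1410/(-232 - 5*I*√3) - 401/16 = -401/16 + 1410/(-232 - 5*I*√3)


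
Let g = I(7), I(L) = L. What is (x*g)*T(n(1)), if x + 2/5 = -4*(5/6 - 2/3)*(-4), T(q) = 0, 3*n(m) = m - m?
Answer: 0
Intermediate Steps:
n(m) = 0 (n(m) = (m - m)/3 = (⅓)*0 = 0)
x = 34/15 (x = -⅖ - 4*(5/6 - 2/3)*(-4) = -⅖ - 4*(5*(⅙) - 2*⅓)*(-4) = -⅖ - 4*(⅚ - ⅔)*(-4) = -⅖ - 4*⅙*(-4) = -⅖ - ⅔*(-4) = -⅖ + 8/3 = 34/15 ≈ 2.2667)
g = 7
(x*g)*T(n(1)) = ((34/15)*7)*0 = (238/15)*0 = 0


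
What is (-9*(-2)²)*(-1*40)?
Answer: 1440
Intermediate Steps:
(-9*(-2)²)*(-1*40) = -9*4*(-40) = -36*(-40) = 1440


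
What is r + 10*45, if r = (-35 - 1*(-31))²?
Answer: 466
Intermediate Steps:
r = 16 (r = (-35 + 31)² = (-4)² = 16)
r + 10*45 = 16 + 10*45 = 16 + 450 = 466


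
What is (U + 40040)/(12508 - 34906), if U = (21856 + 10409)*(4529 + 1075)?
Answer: -90426550/11199 ≈ -8074.5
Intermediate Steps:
U = 180813060 (U = 32265*5604 = 180813060)
(U + 40040)/(12508 - 34906) = (180813060 + 40040)/(12508 - 34906) = 180853100/(-22398) = 180853100*(-1/22398) = -90426550/11199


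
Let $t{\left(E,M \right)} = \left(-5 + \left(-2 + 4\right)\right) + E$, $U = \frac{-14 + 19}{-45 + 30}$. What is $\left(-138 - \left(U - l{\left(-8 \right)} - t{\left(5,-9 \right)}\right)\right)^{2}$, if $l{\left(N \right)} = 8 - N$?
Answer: $\frac{128881}{9} \approx 14320.0$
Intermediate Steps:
$U = - \frac{1}{3}$ ($U = \frac{5}{-15} = 5 \left(- \frac{1}{15}\right) = - \frac{1}{3} \approx -0.33333$)
$t{\left(E,M \right)} = -3 + E$ ($t{\left(E,M \right)} = \left(-5 + 2\right) + E = -3 + E$)
$\left(-138 - \left(U - l{\left(-8 \right)} - t{\left(5,-9 \right)}\right)\right)^{2} = \left(-138 + \left(\left(8 - -8\right) + \left(\left(-3 + 5\right) - - \frac{1}{3}\right)\right)\right)^{2} = \left(-138 + \left(\left(8 + 8\right) + \left(2 + \frac{1}{3}\right)\right)\right)^{2} = \left(-138 + \left(16 + \frac{7}{3}\right)\right)^{2} = \left(-138 + \frac{55}{3}\right)^{2} = \left(- \frac{359}{3}\right)^{2} = \frac{128881}{9}$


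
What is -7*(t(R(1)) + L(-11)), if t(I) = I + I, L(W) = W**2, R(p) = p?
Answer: -861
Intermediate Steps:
t(I) = 2*I
-7*(t(R(1)) + L(-11)) = -7*(2*1 + (-11)**2) = -7*(2 + 121) = -7*123 = -861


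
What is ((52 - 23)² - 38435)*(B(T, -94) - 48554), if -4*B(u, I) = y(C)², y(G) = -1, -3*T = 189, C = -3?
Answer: 3650696949/2 ≈ 1.8253e+9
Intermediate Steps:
T = -63 (T = -⅓*189 = -63)
B(u, I) = -¼ (B(u, I) = -¼*(-1)² = -¼*1 = -¼)
((52 - 23)² - 38435)*(B(T, -94) - 48554) = ((52 - 23)² - 38435)*(-¼ - 48554) = (29² - 38435)*(-194217/4) = (841 - 38435)*(-194217/4) = -37594*(-194217/4) = 3650696949/2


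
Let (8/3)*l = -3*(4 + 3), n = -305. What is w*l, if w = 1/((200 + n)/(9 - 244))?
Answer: -141/8 ≈ -17.625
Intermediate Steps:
w = 47/21 (w = 1/((200 - 305)/(9 - 244)) = 1/(-105/(-235)) = 1/(-105*(-1/235)) = 1/(21/47) = 47/21 ≈ 2.2381)
l = -63/8 (l = 3*(-3*(4 + 3))/8 = 3*(-3*7)/8 = (3/8)*(-21) = -63/8 ≈ -7.8750)
w*l = (47/21)*(-63/8) = -141/8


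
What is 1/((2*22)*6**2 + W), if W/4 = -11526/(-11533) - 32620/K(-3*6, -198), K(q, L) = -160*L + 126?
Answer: 9653121/15289532032 ≈ 0.00063135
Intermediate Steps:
K(q, L) = 126 - 160*L
W = -1011632/9653121 (W = 4*(-11526/(-11533) - 32620/(126 - 160*(-198))) = 4*(-11526*(-1/11533) - 32620/(126 + 31680)) = 4*(11526/11533 - 32620/31806) = 4*(11526/11533 - 32620*1/31806) = 4*(11526/11533 - 16310/15903) = 4*(-252908/9653121) = -1011632/9653121 ≈ -0.10480)
1/((2*22)*6**2 + W) = 1/((2*22)*6**2 - 1011632/9653121) = 1/(44*36 - 1011632/9653121) = 1/(1584 - 1011632/9653121) = 1/(15289532032/9653121) = 9653121/15289532032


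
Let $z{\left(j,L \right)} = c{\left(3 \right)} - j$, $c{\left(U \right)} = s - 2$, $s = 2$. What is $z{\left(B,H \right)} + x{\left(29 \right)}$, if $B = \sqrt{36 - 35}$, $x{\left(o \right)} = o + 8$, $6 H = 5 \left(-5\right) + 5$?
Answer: $36$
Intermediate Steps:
$H = - \frac{10}{3}$ ($H = \frac{5 \left(-5\right) + 5}{6} = \frac{-25 + 5}{6} = \frac{1}{6} \left(-20\right) = - \frac{10}{3} \approx -3.3333$)
$x{\left(o \right)} = 8 + o$
$B = 1$ ($B = \sqrt{1} = 1$)
$c{\left(U \right)} = 0$ ($c{\left(U \right)} = 2 - 2 = 0$)
$z{\left(j,L \right)} = - j$ ($z{\left(j,L \right)} = 0 - j = - j$)
$z{\left(B,H \right)} + x{\left(29 \right)} = \left(-1\right) 1 + \left(8 + 29\right) = -1 + 37 = 36$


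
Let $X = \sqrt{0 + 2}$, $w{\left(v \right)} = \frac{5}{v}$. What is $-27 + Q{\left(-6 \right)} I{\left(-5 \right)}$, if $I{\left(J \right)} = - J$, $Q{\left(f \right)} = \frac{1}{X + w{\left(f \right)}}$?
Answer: $- \frac{1119}{47} + \frac{180 \sqrt{2}}{47} \approx -18.392$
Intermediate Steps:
$X = \sqrt{2} \approx 1.4142$
$Q{\left(f \right)} = \frac{1}{\sqrt{2} + \frac{5}{f}}$
$-27 + Q{\left(-6 \right)} I{\left(-5 \right)} = -27 + - \frac{6}{5 - 6 \sqrt{2}} \left(\left(-1\right) \left(-5\right)\right) = -27 + - \frac{6}{5 - 6 \sqrt{2}} \cdot 5 = -27 - \frac{30}{5 - 6 \sqrt{2}}$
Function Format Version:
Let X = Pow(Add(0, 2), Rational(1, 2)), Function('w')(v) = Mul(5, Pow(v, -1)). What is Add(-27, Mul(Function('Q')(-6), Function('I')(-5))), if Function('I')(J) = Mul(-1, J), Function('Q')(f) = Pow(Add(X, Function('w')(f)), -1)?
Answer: Add(Rational(-1119, 47), Mul(Rational(180, 47), Pow(2, Rational(1, 2)))) ≈ -18.392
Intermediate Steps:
X = Pow(2, Rational(1, 2)) ≈ 1.4142
Function('Q')(f) = Pow(Add(Pow(2, Rational(1, 2)), Mul(5, Pow(f, -1))), -1)
Add(-27, Mul(Function('Q')(-6), Function('I')(-5))) = Add(-27, Mul(Mul(-6, Pow(Add(5, Mul(-6, Pow(2, Rational(1, 2)))), -1)), Mul(-1, -5))) = Add(-27, Mul(Mul(-6, Pow(Add(5, Mul(-6, Pow(2, Rational(1, 2)))), -1)), 5)) = Add(-27, Mul(-30, Pow(Add(5, Mul(-6, Pow(2, Rational(1, 2)))), -1)))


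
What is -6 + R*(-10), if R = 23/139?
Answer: -1064/139 ≈ -7.6547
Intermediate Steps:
R = 23/139 (R = 23*(1/139) = 23/139 ≈ 0.16547)
-6 + R*(-10) = -6 + (23/139)*(-10) = -6 - 230/139 = -1064/139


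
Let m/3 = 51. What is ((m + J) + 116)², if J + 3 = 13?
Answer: 77841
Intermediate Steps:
J = 10 (J = -3 + 13 = 10)
m = 153 (m = 3*51 = 153)
((m + J) + 116)² = ((153 + 10) + 116)² = (163 + 116)² = 279² = 77841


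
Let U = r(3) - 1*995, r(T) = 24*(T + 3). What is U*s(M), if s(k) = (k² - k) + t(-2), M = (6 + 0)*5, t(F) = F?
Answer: -738668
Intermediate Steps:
r(T) = 72 + 24*T (r(T) = 24*(3 + T) = 72 + 24*T)
M = 30 (M = 6*5 = 30)
s(k) = -2 + k² - k (s(k) = (k² - k) - 2 = -2 + k² - k)
U = -851 (U = (72 + 24*3) - 1*995 = (72 + 72) - 995 = 144 - 995 = -851)
U*s(M) = -851*(-2 + 30² - 1*30) = -851*(-2 + 900 - 30) = -851*868 = -738668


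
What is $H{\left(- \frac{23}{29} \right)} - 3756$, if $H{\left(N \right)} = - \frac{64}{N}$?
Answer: $- \frac{84532}{23} \approx -3675.3$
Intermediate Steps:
$H{\left(- \frac{23}{29} \right)} - 3756 = - \frac{64}{\left(-23\right) \frac{1}{29}} - 3756 = - \frac{64}{- \frac{23}{29}} - 3756 = \left(-64\right) \left(- \frac{29}{23}\right) - 3756 = \frac{1856}{23} - 3756 = - \frac{84532}{23}$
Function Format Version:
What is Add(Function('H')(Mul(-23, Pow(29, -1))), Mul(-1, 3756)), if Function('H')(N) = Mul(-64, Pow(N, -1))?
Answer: Rational(-84532, 23) ≈ -3675.3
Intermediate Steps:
Add(Function('H')(Mul(-23, Pow(29, -1))), Mul(-1, 3756)) = Add(Mul(-64, Pow(Mul(-23, Pow(29, -1)), -1)), Mul(-1, 3756)) = Add(Mul(-64, Pow(Mul(-23, Rational(1, 29)), -1)), -3756) = Add(Mul(-64, Pow(Rational(-23, 29), -1)), -3756) = Add(Mul(-64, Rational(-29, 23)), -3756) = Add(Rational(1856, 23), -3756) = Rational(-84532, 23)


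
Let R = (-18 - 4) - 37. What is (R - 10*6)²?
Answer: 14161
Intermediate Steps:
R = -59 (R = -22 - 37 = -59)
(R - 10*6)² = (-59 - 10*6)² = (-59 - 60)² = (-119)² = 14161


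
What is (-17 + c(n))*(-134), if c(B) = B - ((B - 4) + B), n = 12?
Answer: 3350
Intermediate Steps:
c(B) = 4 - B (c(B) = B - ((-4 + B) + B) = B - (-4 + 2*B) = B + (4 - 2*B) = 4 - B)
(-17 + c(n))*(-134) = (-17 + (4 - 1*12))*(-134) = (-17 + (4 - 12))*(-134) = (-17 - 8)*(-134) = -25*(-134) = 3350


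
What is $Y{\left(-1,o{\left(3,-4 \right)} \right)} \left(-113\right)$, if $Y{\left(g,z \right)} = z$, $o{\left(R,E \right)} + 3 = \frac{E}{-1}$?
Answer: $-113$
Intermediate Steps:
$o{\left(R,E \right)} = -3 - E$ ($o{\left(R,E \right)} = -3 + \frac{E}{-1} = -3 + E \left(-1\right) = -3 - E$)
$Y{\left(-1,o{\left(3,-4 \right)} \right)} \left(-113\right) = \left(-3 - -4\right) \left(-113\right) = \left(-3 + 4\right) \left(-113\right) = 1 \left(-113\right) = -113$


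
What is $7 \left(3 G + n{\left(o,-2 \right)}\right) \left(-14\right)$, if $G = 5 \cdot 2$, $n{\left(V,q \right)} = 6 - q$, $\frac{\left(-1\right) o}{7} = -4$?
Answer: $-3724$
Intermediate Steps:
$o = 28$ ($o = \left(-7\right) \left(-4\right) = 28$)
$G = 10$
$7 \left(3 G + n{\left(o,-2 \right)}\right) \left(-14\right) = 7 \left(3 \cdot 10 + \left(6 - -2\right)\right) \left(-14\right) = 7 \left(30 + \left(6 + 2\right)\right) \left(-14\right) = 7 \left(30 + 8\right) \left(-14\right) = 7 \cdot 38 \left(-14\right) = 266 \left(-14\right) = -3724$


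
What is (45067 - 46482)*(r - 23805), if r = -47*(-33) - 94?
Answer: 31622420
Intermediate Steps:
r = 1457 (r = 1551 - 94 = 1457)
(45067 - 46482)*(r - 23805) = (45067 - 46482)*(1457 - 23805) = -1415*(-22348) = 31622420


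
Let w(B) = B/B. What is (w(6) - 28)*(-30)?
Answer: 810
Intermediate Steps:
w(B) = 1
(w(6) - 28)*(-30) = (1 - 28)*(-30) = -27*(-30) = 810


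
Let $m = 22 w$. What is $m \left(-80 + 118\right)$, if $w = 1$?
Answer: $836$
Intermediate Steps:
$m = 22$ ($m = 22 \cdot 1 = 22$)
$m \left(-80 + 118\right) = 22 \left(-80 + 118\right) = 22 \cdot 38 = 836$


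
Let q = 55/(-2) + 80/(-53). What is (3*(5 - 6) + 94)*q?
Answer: -279825/106 ≈ -2639.9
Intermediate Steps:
q = -3075/106 (q = 55*(-½) + 80*(-1/53) = -55/2 - 80/53 = -3075/106 ≈ -29.009)
(3*(5 - 6) + 94)*q = (3*(5 - 6) + 94)*(-3075/106) = (3*(-1) + 94)*(-3075/106) = (-3 + 94)*(-3075/106) = 91*(-3075/106) = -279825/106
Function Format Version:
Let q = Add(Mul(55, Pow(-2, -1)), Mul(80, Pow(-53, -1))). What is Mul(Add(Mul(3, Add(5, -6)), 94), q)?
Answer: Rational(-279825, 106) ≈ -2639.9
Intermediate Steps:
q = Rational(-3075, 106) (q = Add(Mul(55, Rational(-1, 2)), Mul(80, Rational(-1, 53))) = Add(Rational(-55, 2), Rational(-80, 53)) = Rational(-3075, 106) ≈ -29.009)
Mul(Add(Mul(3, Add(5, -6)), 94), q) = Mul(Add(Mul(3, Add(5, -6)), 94), Rational(-3075, 106)) = Mul(Add(Mul(3, -1), 94), Rational(-3075, 106)) = Mul(Add(-3, 94), Rational(-3075, 106)) = Mul(91, Rational(-3075, 106)) = Rational(-279825, 106)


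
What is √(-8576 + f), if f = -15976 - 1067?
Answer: I*√25619 ≈ 160.06*I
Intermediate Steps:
f = -17043
√(-8576 + f) = √(-8576 - 17043) = √(-25619) = I*√25619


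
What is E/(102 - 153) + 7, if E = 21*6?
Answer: 77/17 ≈ 4.5294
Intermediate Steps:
E = 126
E/(102 - 153) + 7 = 126/(102 - 153) + 7 = 126/(-51) + 7 = 126*(-1/51) + 7 = -42/17 + 7 = 77/17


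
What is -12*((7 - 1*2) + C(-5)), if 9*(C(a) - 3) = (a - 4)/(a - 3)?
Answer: -195/2 ≈ -97.500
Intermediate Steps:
C(a) = 3 + (-4 + a)/(9*(-3 + a)) (C(a) = 3 + ((a - 4)/(a - 3))/9 = 3 + ((-4 + a)/(-3 + a))/9 = 3 + (-4 + a)/(9*(-3 + a)))
-12*((7 - 1*2) + C(-5)) = -12*((7 - 1*2) + (-85 + 28*(-5))/(9*(-3 - 5))) = -12*((7 - 2) + (⅑)*(-85 - 140)/(-8)) = -12*(5 + (⅑)*(-⅛)*(-225)) = -12*(5 + 25/8) = -12*65/8 = -195/2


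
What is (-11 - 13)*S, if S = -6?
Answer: 144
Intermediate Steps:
(-11 - 13)*S = (-11 - 13)*(-6) = -24*(-6) = 144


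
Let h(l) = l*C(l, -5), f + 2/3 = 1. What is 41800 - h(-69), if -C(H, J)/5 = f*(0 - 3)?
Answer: 42145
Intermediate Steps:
f = 1/3 (f = -2/3 + 1 = 1/3 ≈ 0.33333)
C(H, J) = 5 (C(H, J) = -5*(0 - 3)/3 = -5*(-3)/3 = -5*(-1) = 5)
h(l) = 5*l (h(l) = l*5 = 5*l)
41800 - h(-69) = 41800 - 5*(-69) = 41800 - 1*(-345) = 41800 + 345 = 42145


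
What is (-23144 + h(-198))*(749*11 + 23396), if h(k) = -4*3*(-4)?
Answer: -730641960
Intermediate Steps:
h(k) = 48 (h(k) = -12*(-4) = 48)
(-23144 + h(-198))*(749*11 + 23396) = (-23144 + 48)*(749*11 + 23396) = -23096*(8239 + 23396) = -23096*31635 = -730641960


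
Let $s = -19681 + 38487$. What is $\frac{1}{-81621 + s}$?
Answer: $- \frac{1}{62815} \approx -1.592 \cdot 10^{-5}$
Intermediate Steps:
$s = 18806$
$\frac{1}{-81621 + s} = \frac{1}{-81621 + 18806} = \frac{1}{-62815} = - \frac{1}{62815}$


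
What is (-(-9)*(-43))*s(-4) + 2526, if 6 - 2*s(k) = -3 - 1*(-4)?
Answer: 3117/2 ≈ 1558.5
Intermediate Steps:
s(k) = 5/2 (s(k) = 3 - (-3 - 1*(-4))/2 = 3 - (-3 + 4)/2 = 3 - 1/2*1 = 3 - 1/2 = 5/2)
(-(-9)*(-43))*s(-4) + 2526 = -(-9)*(-43)*(5/2) + 2526 = -9*43*(5/2) + 2526 = -387*5/2 + 2526 = -1935/2 + 2526 = 3117/2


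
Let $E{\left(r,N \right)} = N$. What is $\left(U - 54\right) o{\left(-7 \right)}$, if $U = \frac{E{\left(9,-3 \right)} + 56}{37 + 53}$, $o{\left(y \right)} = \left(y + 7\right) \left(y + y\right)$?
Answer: $0$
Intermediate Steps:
$o{\left(y \right)} = 2 y \left(7 + y\right)$ ($o{\left(y \right)} = \left(7 + y\right) 2 y = 2 y \left(7 + y\right)$)
$U = \frac{53}{90}$ ($U = \frac{-3 + 56}{37 + 53} = \frac{53}{90} \approx 0.58889$)
$\left(U - 54\right) o{\left(-7 \right)} = \left(\frac{53}{90} - 54\right) 2 \left(-7\right) \left(7 - 7\right) = - \frac{4807 \cdot 2 \left(-7\right) 0}{90} = \left(- \frac{4807}{90}\right) 0 = 0$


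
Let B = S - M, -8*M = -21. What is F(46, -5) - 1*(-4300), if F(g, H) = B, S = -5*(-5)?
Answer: 34579/8 ≈ 4322.4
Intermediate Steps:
M = 21/8 (M = -⅛*(-21) = 21/8 ≈ 2.6250)
S = 25
B = 179/8 (B = 25 - 1*21/8 = 25 - 21/8 = 179/8 ≈ 22.375)
F(g, H) = 179/8
F(46, -5) - 1*(-4300) = 179/8 - 1*(-4300) = 179/8 + 4300 = 34579/8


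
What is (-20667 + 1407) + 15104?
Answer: -4156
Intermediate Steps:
(-20667 + 1407) + 15104 = -19260 + 15104 = -4156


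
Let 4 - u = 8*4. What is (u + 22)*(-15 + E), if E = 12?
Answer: 18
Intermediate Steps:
u = -28 (u = 4 - 8*4 = 4 - 1*32 = 4 - 32 = -28)
(u + 22)*(-15 + E) = (-28 + 22)*(-15 + 12) = -6*(-3) = 18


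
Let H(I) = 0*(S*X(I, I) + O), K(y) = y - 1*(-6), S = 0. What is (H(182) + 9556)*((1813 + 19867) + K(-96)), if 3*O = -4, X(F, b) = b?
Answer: 206314040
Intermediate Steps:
O = -4/3 (O = (⅓)*(-4) = -4/3 ≈ -1.3333)
K(y) = 6 + y (K(y) = y + 6 = 6 + y)
H(I) = 0 (H(I) = 0*(0*I - 4/3) = 0*(0 - 4/3) = 0*(-4/3) = 0)
(H(182) + 9556)*((1813 + 19867) + K(-96)) = (0 + 9556)*((1813 + 19867) + (6 - 96)) = 9556*(21680 - 90) = 9556*21590 = 206314040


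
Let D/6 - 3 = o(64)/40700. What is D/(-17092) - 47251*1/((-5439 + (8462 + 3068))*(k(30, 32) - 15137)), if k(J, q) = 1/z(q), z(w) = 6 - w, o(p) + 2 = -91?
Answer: -450114082237693/833796676304972600 ≈ -0.00053984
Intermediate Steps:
o(p) = -93 (o(p) = -2 - 91 = -93)
k(J, q) = 1/(6 - q)
D = 366021/20350 (D = 18 + 6*(-93/40700) = 18 - 279/20350 = 366021/20350 ≈ 17.986)
D/(-17092) - 47251*1/((-5439 + (8462 + 3068))*(k(30, 32) - 15137)) = (366021/20350)/(-17092) - 47251*1/((-5439 + (8462 + 3068))*(-1/(-6 + 32) - 15137)) = (366021/20350)*(-1/17092) - 47251*1/((-5439 + 11530)*(-1/26 - 15137)) = -366021/347822200 - 47251*1/(6091*(-1*1/26 - 15137)) = -366021/347822200 - 47251*1/(6091*(-1/26 - 15137)) = -366021/347822200 - 47251/((-393563/26*6091)) = -366021/347822200 - 47251/(-2397192233/26) = -366021/347822200 - 47251*(-26/2397192233) = -366021/347822200 + 1228526/2397192233 = -450114082237693/833796676304972600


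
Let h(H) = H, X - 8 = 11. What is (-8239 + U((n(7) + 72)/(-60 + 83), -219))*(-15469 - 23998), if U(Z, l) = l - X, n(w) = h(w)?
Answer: 334561759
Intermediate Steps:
X = 19 (X = 8 + 11 = 19)
n(w) = w
U(Z, l) = -19 + l (U(Z, l) = l - 1*19 = l - 19 = -19 + l)
(-8239 + U((n(7) + 72)/(-60 + 83), -219))*(-15469 - 23998) = (-8239 + (-19 - 219))*(-15469 - 23998) = (-8239 - 238)*(-39467) = -8477*(-39467) = 334561759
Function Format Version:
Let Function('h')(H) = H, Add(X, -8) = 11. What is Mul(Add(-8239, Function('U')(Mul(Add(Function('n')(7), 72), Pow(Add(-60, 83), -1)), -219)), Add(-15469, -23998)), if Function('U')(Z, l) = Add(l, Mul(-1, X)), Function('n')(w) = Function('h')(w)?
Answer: 334561759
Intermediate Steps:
X = 19 (X = Add(8, 11) = 19)
Function('n')(w) = w
Function('U')(Z, l) = Add(-19, l) (Function('U')(Z, l) = Add(l, Mul(-1, 19)) = Add(l, -19) = Add(-19, l))
Mul(Add(-8239, Function('U')(Mul(Add(Function('n')(7), 72), Pow(Add(-60, 83), -1)), -219)), Add(-15469, -23998)) = Mul(Add(-8239, Add(-19, -219)), Add(-15469, -23998)) = Mul(Add(-8239, -238), -39467) = Mul(-8477, -39467) = 334561759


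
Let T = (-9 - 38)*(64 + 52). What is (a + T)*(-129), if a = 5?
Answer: 702663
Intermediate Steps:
T = -5452 (T = -47*116 = -5452)
(a + T)*(-129) = (5 - 5452)*(-129) = -5447*(-129) = 702663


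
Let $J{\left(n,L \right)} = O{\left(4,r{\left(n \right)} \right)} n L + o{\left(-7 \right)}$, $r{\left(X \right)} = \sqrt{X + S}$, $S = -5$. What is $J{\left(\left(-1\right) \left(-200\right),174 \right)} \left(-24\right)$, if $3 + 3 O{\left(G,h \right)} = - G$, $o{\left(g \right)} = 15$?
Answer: $1948440$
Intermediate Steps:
$r{\left(X \right)} = \sqrt{-5 + X}$ ($r{\left(X \right)} = \sqrt{X - 5} = \sqrt{-5 + X}$)
$O{\left(G,h \right)} = -1 - \frac{G}{3}$ ($O{\left(G,h \right)} = -1 + \frac{\left(-1\right) G}{3} = -1 - \frac{G}{3}$)
$J{\left(n,L \right)} = 15 - \frac{7 L n}{3}$ ($J{\left(n,L \right)} = \left(-1 - \frac{4}{3}\right) n L + 15 = - \frac{7 n}{3} L + 15 = - \frac{7 L n}{3} + 15 = 15 - \frac{7 L n}{3}$)
$J{\left(\left(-1\right) \left(-200\right),174 \right)} \left(-24\right) = \left(15 - 406 \left(\left(-1\right) \left(-200\right)\right)\right) \left(-24\right) = \left(15 - 406 \cdot 200\right) \left(-24\right) = \left(15 - 81200\right) \left(-24\right) = \left(-81185\right) \left(-24\right) = 1948440$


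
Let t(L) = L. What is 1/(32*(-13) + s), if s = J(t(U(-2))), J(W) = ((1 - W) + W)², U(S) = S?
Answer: -1/415 ≈ -0.0024096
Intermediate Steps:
J(W) = 1 (J(W) = 1² = 1)
s = 1
1/(32*(-13) + s) = 1/(32*(-13) + 1) = 1/(-416 + 1) = 1/(-415) = -1/415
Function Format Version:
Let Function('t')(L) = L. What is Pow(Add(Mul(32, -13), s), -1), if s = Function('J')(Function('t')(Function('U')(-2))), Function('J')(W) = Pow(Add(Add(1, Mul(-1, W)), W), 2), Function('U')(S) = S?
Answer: Rational(-1, 415) ≈ -0.0024096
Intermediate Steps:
Function('J')(W) = 1 (Function('J')(W) = Pow(1, 2) = 1)
s = 1
Pow(Add(Mul(32, -13), s), -1) = Pow(Add(Mul(32, -13), 1), -1) = Pow(Add(-416, 1), -1) = Pow(-415, -1) = Rational(-1, 415)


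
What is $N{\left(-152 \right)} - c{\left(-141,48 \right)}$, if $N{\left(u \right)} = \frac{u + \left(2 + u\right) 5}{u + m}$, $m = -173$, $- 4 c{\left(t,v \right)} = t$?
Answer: $- \frac{42217}{1300} \approx -32.475$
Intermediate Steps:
$c{\left(t,v \right)} = - \frac{t}{4}$
$N{\left(u \right)} = \frac{10 + 6 u}{-173 + u}$ ($N{\left(u \right)} = \frac{u + \left(2 + u\right) 5}{u - 173} = \frac{u + \left(10 + 5 u\right)}{-173 + u} = \frac{10 + 6 u}{-173 + u}$)
$N{\left(-152 \right)} - c{\left(-141,48 \right)} = \frac{2 \left(5 + 3 \left(-152\right)\right)}{-173 - 152} - \left(- \frac{1}{4}\right) \left(-141\right) = \frac{2 \left(5 - 456\right)}{-325} - \frac{141}{4} = 2 \left(- \frac{1}{325}\right) \left(-451\right) - \frac{141}{4} = \frac{902}{325} - \frac{141}{4} = - \frac{42217}{1300}$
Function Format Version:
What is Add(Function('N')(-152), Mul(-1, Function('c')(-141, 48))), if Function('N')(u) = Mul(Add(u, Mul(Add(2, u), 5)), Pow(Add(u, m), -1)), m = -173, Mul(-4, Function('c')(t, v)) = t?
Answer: Rational(-42217, 1300) ≈ -32.475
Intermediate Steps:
Function('c')(t, v) = Mul(Rational(-1, 4), t)
Function('N')(u) = Mul(Pow(Add(-173, u), -1), Add(10, Mul(6, u))) (Function('N')(u) = Mul(Add(u, Mul(Add(2, u), 5)), Pow(Add(u, -173), -1)) = Mul(Add(u, Add(10, Mul(5, u))), Pow(Add(-173, u), -1)) = Mul(Add(10, Mul(6, u)), Pow(Add(-173, u), -1)) = Mul(Pow(Add(-173, u), -1), Add(10, Mul(6, u))))
Add(Function('N')(-152), Mul(-1, Function('c')(-141, 48))) = Add(Mul(2, Pow(Add(-173, -152), -1), Add(5, Mul(3, -152))), Mul(-1, Mul(Rational(-1, 4), -141))) = Add(Mul(2, Pow(-325, -1), Add(5, -456)), Mul(-1, Rational(141, 4))) = Add(Mul(2, Rational(-1, 325), -451), Rational(-141, 4)) = Add(Rational(902, 325), Rational(-141, 4)) = Rational(-42217, 1300)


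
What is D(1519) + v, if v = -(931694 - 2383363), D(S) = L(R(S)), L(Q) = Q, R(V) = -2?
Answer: 1451667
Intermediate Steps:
D(S) = -2
v = 1451669 (v = -1*(-1451669) = 1451669)
D(1519) + v = -2 + 1451669 = 1451667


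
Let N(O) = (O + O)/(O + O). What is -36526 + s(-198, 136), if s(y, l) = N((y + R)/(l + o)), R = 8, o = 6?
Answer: -36525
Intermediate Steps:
N(O) = 1 (N(O) = (2*O)/((2*O)) = (2*O)*(1/(2*O)) = 1)
s(y, l) = 1
-36526 + s(-198, 136) = -36526 + 1 = -36525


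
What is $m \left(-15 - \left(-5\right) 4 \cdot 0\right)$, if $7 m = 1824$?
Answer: $- \frac{27360}{7} \approx -3908.6$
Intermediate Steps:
$m = \frac{1824}{7}$ ($m = \frac{1}{7} \cdot 1824 = \frac{1824}{7} \approx 260.57$)
$m \left(-15 - \left(-5\right) 4 \cdot 0\right) = \frac{1824 \left(-15 - \left(-5\right) 4 \cdot 0\right)}{7} = \frac{1824 \left(-15 - \left(-20\right) 0\right)}{7} = \frac{1824 \left(-15 - 0\right)}{7} = \frac{1824 \left(-15 + 0\right)}{7} = \frac{1824}{7} \left(-15\right) = - \frac{27360}{7}$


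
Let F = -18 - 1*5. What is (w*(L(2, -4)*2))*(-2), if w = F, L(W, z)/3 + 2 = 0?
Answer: -552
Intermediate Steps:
L(W, z) = -6 (L(W, z) = -6 + 3*0 = -6 + 0 = -6)
F = -23 (F = -18 - 5 = -23)
w = -23
(w*(L(2, -4)*2))*(-2) = -(-138)*2*(-2) = -23*(-12)*(-2) = 276*(-2) = -552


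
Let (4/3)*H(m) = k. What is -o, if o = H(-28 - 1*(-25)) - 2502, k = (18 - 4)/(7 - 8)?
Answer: 5025/2 ≈ 2512.5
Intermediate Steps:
k = -14 (k = 14/(-1) = 14*(-1) = -14)
H(m) = -21/2 (H(m) = (3/4)*(-14) = -21/2)
o = -5025/2 (o = -21/2 - 2502 = -5025/2 ≈ -2512.5)
-o = -1*(-5025/2) = 5025/2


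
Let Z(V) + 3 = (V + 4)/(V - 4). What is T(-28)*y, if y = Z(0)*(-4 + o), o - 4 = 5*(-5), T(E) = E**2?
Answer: 78400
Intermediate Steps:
Z(V) = -3 + (4 + V)/(-4 + V) (Z(V) = -3 + (V + 4)/(V - 4) = -3 + (4 + V)/(-4 + V))
o = -21 (o = 4 + 5*(-5) = 4 - 25 = -21)
y = 100 (y = (2*(8 - 1*0)/(-4 + 0))*(-4 - 21) = (2*(8 + 0)/(-4))*(-25) = (2*(-1/4)*8)*(-25) = -4*(-25) = 100)
T(-28)*y = (-28)**2*100 = 784*100 = 78400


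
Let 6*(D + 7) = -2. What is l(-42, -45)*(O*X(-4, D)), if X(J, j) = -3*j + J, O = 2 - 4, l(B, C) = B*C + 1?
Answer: -68076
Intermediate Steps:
l(B, C) = 1 + B*C
D = -22/3 (D = -7 + (⅙)*(-2) = -7 - ⅓ = -22/3 ≈ -7.3333)
O = -2
X(J, j) = J - 3*j
l(-42, -45)*(O*X(-4, D)) = (1 - 42*(-45))*(-2*(-4 - 3*(-22/3))) = (1 + 1890)*(-2*(-4 + 22)) = 1891*(-2*18) = 1891*(-36) = -68076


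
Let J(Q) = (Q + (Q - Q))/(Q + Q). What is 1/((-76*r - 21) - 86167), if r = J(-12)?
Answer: -1/86226 ≈ -1.1597e-5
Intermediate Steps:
J(Q) = ½ (J(Q) = (Q + 0)/((2*Q)) = Q*(1/(2*Q)) = ½)
r = ½ ≈ 0.50000
1/((-76*r - 21) - 86167) = 1/((-76*½ - 21) - 86167) = 1/((-38 - 21) - 86167) = 1/(-59 - 86167) = 1/(-86226) = -1/86226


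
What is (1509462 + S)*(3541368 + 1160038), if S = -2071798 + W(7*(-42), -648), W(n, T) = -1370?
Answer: -2650210770636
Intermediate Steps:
S = -2073168 (S = -2071798 - 1370 = -2073168)
(1509462 + S)*(3541368 + 1160038) = (1509462 - 2073168)*(3541368 + 1160038) = -563706*4701406 = -2650210770636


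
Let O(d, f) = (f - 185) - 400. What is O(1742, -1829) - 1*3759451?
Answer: -3761865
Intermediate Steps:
O(d, f) = -585 + f (O(d, f) = (-185 + f) - 400 = -585 + f)
O(1742, -1829) - 1*3759451 = (-585 - 1829) - 1*3759451 = -2414 - 3759451 = -3761865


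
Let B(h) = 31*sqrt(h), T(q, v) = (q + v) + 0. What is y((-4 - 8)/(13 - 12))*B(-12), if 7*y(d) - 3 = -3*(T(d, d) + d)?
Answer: 6882*I*sqrt(3)/7 ≈ 1702.9*I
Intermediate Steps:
T(q, v) = q + v
y(d) = 3/7 - 9*d/7 (y(d) = 3/7 + (-3*((d + d) + d))/7 = 3/7 + (-3*(2*d + d))/7 = 3/7 + (-9*d)/7 = 3/7 - 9*d/7)
y((-4 - 8)/(13 - 12))*B(-12) = (3/7 - 9*(-4 - 8)/(7*(13 - 12)))*(31*sqrt(-12)) = (3/7 - (-108)/(7*1))*(31*(2*I*sqrt(3))) = (3/7 - (-108)/7)*(62*I*sqrt(3)) = (3/7 - 9/7*(-12))*(62*I*sqrt(3)) = (3/7 + 108/7)*(62*I*sqrt(3)) = 111*(62*I*sqrt(3))/7 = 6882*I*sqrt(3)/7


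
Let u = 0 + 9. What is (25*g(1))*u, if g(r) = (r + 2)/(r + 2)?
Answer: 225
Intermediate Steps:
u = 9
g(r) = 1 (g(r) = (2 + r)/(2 + r) = 1)
(25*g(1))*u = (25*1)*9 = 25*9 = 225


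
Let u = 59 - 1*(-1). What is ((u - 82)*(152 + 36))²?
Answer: 17106496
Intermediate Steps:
u = 60 (u = 59 + 1 = 60)
((u - 82)*(152 + 36))² = ((60 - 82)*(152 + 36))² = (-22*188)² = (-4136)² = 17106496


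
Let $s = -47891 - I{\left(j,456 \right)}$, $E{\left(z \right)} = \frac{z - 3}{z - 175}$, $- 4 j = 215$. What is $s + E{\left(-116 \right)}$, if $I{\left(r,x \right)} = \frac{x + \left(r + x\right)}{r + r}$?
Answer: $- \frac{5991550657}{125130} \approx -47883.0$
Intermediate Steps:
$j = - \frac{215}{4}$ ($j = \left(- \frac{1}{4}\right) 215 = - \frac{215}{4} \approx -53.75$)
$I{\left(r,x \right)} = \frac{r + 2 x}{2 r}$
$E{\left(z \right)} = \frac{-3 + z}{-175 + z}$
$s = - \frac{20589697}{430}$ ($s = -47891 - \frac{456 + \frac{1}{2} \left(- \frac{215}{4}\right)}{- \frac{215}{4}} = -47891 - - \frac{4 \left(456 - \frac{215}{8}\right)}{215} = -47891 - \left(- \frac{4}{215}\right) \frac{3433}{8} = -47891 - - \frac{3433}{430} = -47891 + \frac{3433}{430} = - \frac{20589697}{430} \approx -47883.0$)
$s + E{\left(-116 \right)} = - \frac{20589697}{430} + \frac{-3 - 116}{-175 - 116} = - \frac{20589697}{430} + \frac{1}{-291} \left(-119\right) = - \frac{20589697}{430} - - \frac{119}{291} = - \frac{20589697}{430} + \frac{119}{291} = - \frac{5991550657}{125130}$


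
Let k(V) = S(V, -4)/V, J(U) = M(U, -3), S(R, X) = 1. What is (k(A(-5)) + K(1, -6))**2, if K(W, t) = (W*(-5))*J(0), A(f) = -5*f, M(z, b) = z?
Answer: 1/625 ≈ 0.0016000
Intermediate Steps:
J(U) = U
k(V) = 1/V
K(W, t) = 0 (K(W, t) = (W*(-5))*0 = -5*W*0 = 0)
(k(A(-5)) + K(1, -6))**2 = (1/(-5*(-5)) + 0)**2 = (1/25 + 0)**2 = (1/25)**2 = 1/625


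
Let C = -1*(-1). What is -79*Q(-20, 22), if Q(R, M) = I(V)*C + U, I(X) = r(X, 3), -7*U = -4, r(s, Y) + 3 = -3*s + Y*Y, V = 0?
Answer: -3634/7 ≈ -519.14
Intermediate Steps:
r(s, Y) = -3 + Y² - 3*s (r(s, Y) = -3 + (-3*s + Y*Y) = -3 + (-3*s + Y²) = -3 + (Y² - 3*s) = -3 + Y² - 3*s)
U = 4/7 (U = -⅐*(-4) = 4/7 ≈ 0.57143)
I(X) = 6 - 3*X (I(X) = -3 + 3² - 3*X = -3 + 9 - 3*X = 6 - 3*X)
C = 1
Q(R, M) = 46/7 (Q(R, M) = (6 - 3*0)*1 + 4/7 = (6 + 0)*1 + 4/7 = 6*1 + 4/7 = 6 + 4/7 = 46/7)
-79*Q(-20, 22) = -79*46/7 = -3634/7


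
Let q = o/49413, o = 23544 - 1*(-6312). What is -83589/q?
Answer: -1376794419/9952 ≈ -1.3834e+5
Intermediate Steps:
o = 29856 (o = 23544 + 6312 = 29856)
q = 9952/16471 (q = 29856/49413 = 29856*(1/49413) = 9952/16471 ≈ 0.60421)
-83589/q = -83589/9952/16471 = -83589*16471/9952 = -1376794419/9952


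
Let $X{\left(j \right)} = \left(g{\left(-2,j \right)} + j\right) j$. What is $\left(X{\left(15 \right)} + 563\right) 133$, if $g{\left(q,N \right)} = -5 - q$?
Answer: $98819$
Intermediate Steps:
$X{\left(j \right)} = j \left(-3 + j\right)$ ($X{\left(j \right)} = \left(\left(-5 - -2\right) + j\right) j = \left(\left(-5 + 2\right) + j\right) j = \left(-3 + j\right) j = j \left(-3 + j\right)$)
$\left(X{\left(15 \right)} + 563\right) 133 = \left(15 \left(-3 + 15\right) + 563\right) 133 = \left(15 \cdot 12 + 563\right) 133 = \left(180 + 563\right) 133 = 743 \cdot 133 = 98819$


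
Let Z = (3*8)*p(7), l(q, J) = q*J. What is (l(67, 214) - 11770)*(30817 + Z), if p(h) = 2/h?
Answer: 554089656/7 ≈ 7.9156e+7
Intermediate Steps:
l(q, J) = J*q
Z = 48/7 (Z = (3*8)*(2/7) = 24*(2*(⅐)) = 24*(2/7) = 48/7 ≈ 6.8571)
(l(67, 214) - 11770)*(30817 + Z) = (214*67 - 11770)*(30817 + 48/7) = (14338 - 11770)*(215767/7) = 2568*(215767/7) = 554089656/7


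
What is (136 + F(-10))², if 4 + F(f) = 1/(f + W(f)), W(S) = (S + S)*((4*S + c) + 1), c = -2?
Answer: 11432100241/656100 ≈ 17424.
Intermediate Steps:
W(S) = 2*S*(-1 + 4*S) (W(S) = (S + S)*((4*S - 2) + 1) = (2*S)*((-2 + 4*S) + 1) = (2*S)*(-1 + 4*S) = 2*S*(-1 + 4*S))
F(f) = -4 + 1/(f + 2*f*(-1 + 4*f))
(136 + F(-10))² = (136 + (1 - 32*(-10)² + 4*(-10))/((-10)*(-1 + 8*(-10))))² = (136 - (1 - 32*100 - 40)/(10*(-1 - 80)))² = (136 - ⅒*(1 - 3200 - 40)/(-81))² = (136 - ⅒*(-1/81)*(-3239))² = (136 - 3239/810)² = (106921/810)² = 11432100241/656100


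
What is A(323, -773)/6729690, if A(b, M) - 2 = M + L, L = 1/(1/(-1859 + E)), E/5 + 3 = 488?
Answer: -41/1345938 ≈ -3.0462e-5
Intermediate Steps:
E = 2425 (E = -15 + 5*488 = -15 + 2440 = 2425)
L = 566 (L = 1/(1/(-1859 + 2425)) = 1/(1/566) = 566)
A(b, M) = 568 + M (A(b, M) = 2 + (M + 566) = 2 + (566 + M) = 568 + M)
A(323, -773)/6729690 = (568 - 773)/6729690 = -205*1/6729690 = -41/1345938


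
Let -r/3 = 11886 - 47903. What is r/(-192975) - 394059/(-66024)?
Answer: 7656619589/1415664600 ≈ 5.4085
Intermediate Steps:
r = 108051 (r = -3*(11886 - 47903) = -3*(-36017) = 108051)
r/(-192975) - 394059/(-66024) = 108051/(-192975) - 394059/(-66024) = 108051*(-1/192975) - 394059*(-1/66024) = -36017/64325 + 131353/22008 = 7656619589/1415664600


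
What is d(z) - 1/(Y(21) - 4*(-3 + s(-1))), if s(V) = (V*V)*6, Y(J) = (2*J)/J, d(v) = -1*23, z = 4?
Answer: -229/10 ≈ -22.900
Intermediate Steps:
d(v) = -23
Y(J) = 2
s(V) = 6*V² (s(V) = V²*6 = 6*V²)
d(z) - 1/(Y(21) - 4*(-3 + s(-1))) = -23 - 1/(2 - 4*(-3 + 6*(-1)²)) = -23 - 1/(2 - 4*(-3 + 6*1)) = -23 - 1/(2 - 4*(-3 + 6)) = -23 - 1/(2 - 4*3) = -23 - 1/(2 - 12) = -23 - 1/(-10) = -23 - 1*(-⅒) = -23 + ⅒ = -229/10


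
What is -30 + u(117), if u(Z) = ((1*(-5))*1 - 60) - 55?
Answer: -150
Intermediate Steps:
u(Z) = -120 (u(Z) = (-5*1 - 60) - 55 = (-5 - 60) - 55 = -65 - 55 = -120)
-30 + u(117) = -30 - 120 = -150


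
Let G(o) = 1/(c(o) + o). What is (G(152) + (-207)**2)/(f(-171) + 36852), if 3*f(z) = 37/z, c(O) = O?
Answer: 351704619/302480624 ≈ 1.1627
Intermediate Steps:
f(z) = 37/(3*z) (f(z) = (37/z)/3 = 37/(3*z))
G(o) = 1/(2*o) (G(o) = 1/(o + o) = 1/(2*o))
(G(152) + (-207)**2)/(f(-171) + 36852) = ((1/2)/152 + (-207)**2)/((37/3)/(-171) + 36852) = ((1/2)*(1/152) + 42849)/((37/3)*(-1/171) + 36852) = (1/304 + 42849)/(-37/513 + 36852) = 13026097/(304*(18905039/513)) = (13026097/304)*(513/18905039) = 351704619/302480624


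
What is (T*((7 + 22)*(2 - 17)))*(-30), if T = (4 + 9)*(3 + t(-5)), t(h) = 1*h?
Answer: -339300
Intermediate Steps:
t(h) = h
T = -26 (T = (4 + 9)*(3 - 5) = 13*(-2) = -26)
(T*((7 + 22)*(2 - 17)))*(-30) = -26*(7 + 22)*(2 - 17)*(-30) = -754*(-15)*(-30) = -26*(-435)*(-30) = 11310*(-30) = -339300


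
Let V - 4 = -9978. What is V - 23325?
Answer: -33299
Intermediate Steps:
V = -9974 (V = 4 - 9978 = -9974)
V - 23325 = -9974 - 23325 = -33299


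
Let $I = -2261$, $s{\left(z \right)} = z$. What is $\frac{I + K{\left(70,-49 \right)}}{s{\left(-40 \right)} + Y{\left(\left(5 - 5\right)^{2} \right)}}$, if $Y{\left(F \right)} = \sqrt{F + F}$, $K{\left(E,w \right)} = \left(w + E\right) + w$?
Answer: $\frac{2289}{40} \approx 57.225$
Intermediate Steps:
$K{\left(E,w \right)} = E + 2 w$ ($K{\left(E,w \right)} = \left(E + w\right) + w = E + 2 w$)
$Y{\left(F \right)} = \sqrt{2} \sqrt{F}$ ($Y{\left(F \right)} = \sqrt{2 F} = \sqrt{2} \sqrt{F}$)
$\frac{I + K{\left(70,-49 \right)}}{s{\left(-40 \right)} + Y{\left(\left(5 - 5\right)^{2} \right)}} = \frac{-2261 + \left(70 + 2 \left(-49\right)\right)}{-40 + \sqrt{2} \sqrt{\left(5 - 5\right)^{2}}} = \frac{-2261 + \left(70 - 98\right)}{-40 + \sqrt{2} \sqrt{0^{2}}} = \frac{-2261 - 28}{-40 + \sqrt{2} \sqrt{0}} = - \frac{2289}{-40 + \sqrt{2} \cdot 0} = - \frac{2289}{-40 + 0} = - \frac{2289}{-40} = \left(-2289\right) \left(- \frac{1}{40}\right) = \frac{2289}{40}$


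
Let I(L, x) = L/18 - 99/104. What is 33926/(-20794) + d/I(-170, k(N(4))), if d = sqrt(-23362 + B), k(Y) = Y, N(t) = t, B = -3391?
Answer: -16963/10397 - 936*I*sqrt(26753)/9731 ≈ -1.6315 - 15.733*I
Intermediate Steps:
I(L, x) = -99/104 + L/18 (I(L, x) = L*(1/18) - 99*1/104 = L/18 - 99/104 = -99/104 + L/18)
d = I*sqrt(26753) (d = sqrt(-23362 - 3391) = sqrt(-26753) = I*sqrt(26753) ≈ 163.56*I)
33926/(-20794) + d/I(-170, k(N(4))) = 33926/(-20794) + (I*sqrt(26753))/(-99/104 + (1/18)*(-170)) = 33926*(-1/20794) + (I*sqrt(26753))/(-99/104 - 85/9) = -16963/10397 + (I*sqrt(26753))/(-9731/936) = -16963/10397 + (I*sqrt(26753))*(-936/9731) = -16963/10397 - 936*I*sqrt(26753)/9731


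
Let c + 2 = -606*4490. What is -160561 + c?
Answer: -2881503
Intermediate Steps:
c = -2720942 (c = -2 - 606*4490 = -2 - 2720940 = -2720942)
-160561 + c = -160561 - 2720942 = -2881503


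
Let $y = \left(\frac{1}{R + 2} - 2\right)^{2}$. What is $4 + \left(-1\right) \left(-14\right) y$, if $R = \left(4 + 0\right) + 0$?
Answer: $\frac{919}{18} \approx 51.056$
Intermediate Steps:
$R = 4$ ($R = 4 + 0 = 4$)
$y = \frac{121}{36}$ ($y = \left(\frac{1}{4 + 2} - 2\right)^{2} = \left(\frac{1}{6} - 2\right)^{2} = \left(- \frac{11}{6}\right)^{2} = \frac{121}{36} \approx 3.3611$)
$4 + \left(-1\right) \left(-14\right) y = 4 + \left(-1\right) \left(-14\right) \frac{121}{36} = 4 + 14 \cdot \frac{121}{36} = 4 + \frac{847}{18} = \frac{919}{18}$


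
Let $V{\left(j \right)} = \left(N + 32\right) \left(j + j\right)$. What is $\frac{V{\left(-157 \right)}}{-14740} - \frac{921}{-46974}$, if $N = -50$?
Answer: $- \frac{20993459}{57699730} \approx -0.36384$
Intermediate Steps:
$V{\left(j \right)} = - 36 j$ ($V{\left(j \right)} = \left(-50 + 32\right) \left(j + j\right) = - 18 \cdot 2 j = - 36 j$)
$\frac{V{\left(-157 \right)}}{-14740} - \frac{921}{-46974} = \frac{\left(-36\right) \left(-157\right)}{-14740} - \frac{921}{-46974} = 5652 \left(- \frac{1}{14740}\right) - - \frac{307}{15658} = - \frac{1413}{3685} + \frac{307}{15658} = - \frac{20993459}{57699730}$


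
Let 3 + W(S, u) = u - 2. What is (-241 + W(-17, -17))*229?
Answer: -60227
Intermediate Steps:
W(S, u) = -5 + u (W(S, u) = -3 + (u - 2) = -3 + (-2 + u) = -5 + u)
(-241 + W(-17, -17))*229 = (-241 + (-5 - 17))*229 = (-241 - 22)*229 = -263*229 = -60227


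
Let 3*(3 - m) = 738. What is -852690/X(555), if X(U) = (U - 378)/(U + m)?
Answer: -88679760/59 ≈ -1.5030e+6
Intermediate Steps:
m = -243 (m = 3 - 1/3*738 = 3 - 246 = -243)
X(U) = (-378 + U)/(-243 + U) (X(U) = (U - 378)/(U - 243) = (-378 + U)/(-243 + U))
-852690/X(555) = -852690*(-243 + 555)/(-378 + 555) = -852690/(177/312) = -852690/((1/312)*177) = -852690/59/104 = -852690*104/59 = -88679760/59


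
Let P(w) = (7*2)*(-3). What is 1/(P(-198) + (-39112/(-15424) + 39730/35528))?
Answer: -8562248/328327437 ≈ -0.026078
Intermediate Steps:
P(w) = -42 (P(w) = 14*(-3) = -42)
1/(P(-198) + (-39112/(-15424) + 39730/35528)) = 1/(-42 + (-39112/(-15424) + 39730/35528)) = 1/(-42 + (-39112*(-1/15424) + 39730*(1/35528))) = 1/(-42 + (4889/1928 + 19865/17764)) = 1/(-42 + 31286979/8562248) = 1/(-328327437/8562248) = -8562248/328327437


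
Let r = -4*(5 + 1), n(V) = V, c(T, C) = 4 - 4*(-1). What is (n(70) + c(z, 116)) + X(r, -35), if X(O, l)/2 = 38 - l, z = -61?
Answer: 224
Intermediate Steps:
c(T, C) = 8 (c(T, C) = 4 + 4 = 8)
r = -24 (r = -4*6 = -24)
X(O, l) = 76 - 2*l (X(O, l) = 2*(38 - l) = 76 - 2*l)
(n(70) + c(z, 116)) + X(r, -35) = (70 + 8) + (76 - 2*(-35)) = 78 + (76 + 70) = 78 + 146 = 224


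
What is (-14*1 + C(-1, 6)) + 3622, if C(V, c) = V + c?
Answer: 3613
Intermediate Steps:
(-14*1 + C(-1, 6)) + 3622 = (-14*1 + (-1 + 6)) + 3622 = (-14 + 5) + 3622 = -9 + 3622 = 3613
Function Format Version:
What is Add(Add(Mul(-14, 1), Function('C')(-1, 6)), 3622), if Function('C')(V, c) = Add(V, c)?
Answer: 3613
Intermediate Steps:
Add(Add(Mul(-14, 1), Function('C')(-1, 6)), 3622) = Add(Add(Mul(-14, 1), Add(-1, 6)), 3622) = Add(Add(-14, 5), 3622) = Add(-9, 3622) = 3613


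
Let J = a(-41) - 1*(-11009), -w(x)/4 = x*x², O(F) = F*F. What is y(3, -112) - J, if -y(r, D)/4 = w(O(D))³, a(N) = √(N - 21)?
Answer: 1968631243525496751746744995757135222015 - I*√62 ≈ 1.9686e+39 - 7.874*I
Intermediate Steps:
a(N) = √(-21 + N)
O(F) = F²
w(x) = -4*x³ (w(x) = -4*x*x² = -4*x³)
y(r, D) = 256*D¹⁸ (y(r, D) = -4*(-64*D¹⁸) = -(-256)*D¹⁸ = 256*D¹⁸)
J = 11009 + I*√62 (J = √(-21 - 41) - 1*(-11009) = √(-62) + 11009 = I*√62 + 11009 = 11009 + I*√62 ≈ 11009.0 + 7.874*I)
y(3, -112) - J = 256*(-112)¹⁸ - (11009 + I*√62) = 256*7689965795021471686510722639676309504 + (-11009 - I*√62) = 1968631243525496751746744995757135233024 + (-11009 - I*√62) = 1968631243525496751746744995757135222015 - I*√62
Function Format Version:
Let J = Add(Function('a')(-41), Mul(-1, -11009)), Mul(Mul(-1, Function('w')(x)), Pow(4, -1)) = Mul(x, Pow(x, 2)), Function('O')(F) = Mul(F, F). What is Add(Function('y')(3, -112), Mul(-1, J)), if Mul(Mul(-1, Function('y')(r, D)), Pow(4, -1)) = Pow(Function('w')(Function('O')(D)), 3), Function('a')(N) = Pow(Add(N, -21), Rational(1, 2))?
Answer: Add(1968631243525496751746744995757135222015, Mul(-1, I, Pow(62, Rational(1, 2)))) ≈ Add(1.9686e+39, Mul(-7.8740, I))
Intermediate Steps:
Function('a')(N) = Pow(Add(-21, N), Rational(1, 2))
Function('O')(F) = Pow(F, 2)
Function('w')(x) = Mul(-4, Pow(x, 3)) (Function('w')(x) = Mul(-4, Mul(x, Pow(x, 2))) = Mul(-4, Pow(x, 3)))
Function('y')(r, D) = Mul(256, Pow(D, 18)) (Function('y')(r, D) = Mul(-4, Pow(Mul(-4, Pow(Pow(D, 2), 3)), 3)) = Mul(-4, Pow(Mul(-4, Pow(D, 6)), 3)) = Mul(-4, Mul(-64, Pow(D, 18))) = Mul(256, Pow(D, 18)))
J = Add(11009, Mul(I, Pow(62, Rational(1, 2)))) (J = Add(Pow(Add(-21, -41), Rational(1, 2)), Mul(-1, -11009)) = Add(Pow(-62, Rational(1, 2)), 11009) = Add(Mul(I, Pow(62, Rational(1, 2))), 11009) = Add(11009, Mul(I, Pow(62, Rational(1, 2)))) ≈ Add(11009., Mul(7.8740, I)))
Add(Function('y')(3, -112), Mul(-1, J)) = Add(Mul(256, Pow(-112, 18)), Mul(-1, Add(11009, Mul(I, Pow(62, Rational(1, 2)))))) = Add(Mul(256, 7689965795021471686510722639676309504), Add(-11009, Mul(-1, I, Pow(62, Rational(1, 2))))) = Add(1968631243525496751746744995757135233024, Add(-11009, Mul(-1, I, Pow(62, Rational(1, 2))))) = Add(1968631243525496751746744995757135222015, Mul(-1, I, Pow(62, Rational(1, 2))))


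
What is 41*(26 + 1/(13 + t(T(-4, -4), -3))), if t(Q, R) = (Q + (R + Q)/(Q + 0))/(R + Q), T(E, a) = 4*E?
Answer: 4477938/4189 ≈ 1069.0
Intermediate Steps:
t(Q, R) = (Q + (Q + R)/Q)/(Q + R)
41*(26 + 1/(13 + t(T(-4, -4), -3))) = 41*(26 + 1/(13 + (4*(-4) - 3 + (4*(-4))²)/(((4*(-4)))*(4*(-4) - 3)))) = 41*(26 + 1/(13 + (-16 - 3 + (-16)²)/((-16)*(-16 - 3)))) = 41*(26 + 1/(13 - 1/16*(-16 - 3 + 256)/(-19))) = 41*(26 + 1/(13 - 1/16*(-1/19)*237)) = 41*(26 + 1/(13 + 237/304)) = 41*(26 + 1/(4189/304)) = 41*(26 + 304/4189) = 41*(109218/4189) = 4477938/4189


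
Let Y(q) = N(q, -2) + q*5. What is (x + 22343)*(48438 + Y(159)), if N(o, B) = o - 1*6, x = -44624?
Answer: -1100369466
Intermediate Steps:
N(o, B) = -6 + o (N(o, B) = o - 6 = -6 + o)
Y(q) = -6 + 6*q (Y(q) = (-6 + q) + q*5 = (-6 + q) + 5*q = -6 + 6*q)
(x + 22343)*(48438 + Y(159)) = (-44624 + 22343)*(48438 + (-6 + 6*159)) = -22281*(48438 + (-6 + 954)) = -22281*(48438 + 948) = -22281*49386 = -1100369466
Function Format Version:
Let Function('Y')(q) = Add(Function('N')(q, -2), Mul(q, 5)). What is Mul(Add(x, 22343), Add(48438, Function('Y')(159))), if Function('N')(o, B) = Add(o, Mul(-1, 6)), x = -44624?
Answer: -1100369466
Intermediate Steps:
Function('N')(o, B) = Add(-6, o) (Function('N')(o, B) = Add(o, -6) = Add(-6, o))
Function('Y')(q) = Add(-6, Mul(6, q)) (Function('Y')(q) = Add(Add(-6, q), Mul(q, 5)) = Add(Add(-6, q), Mul(5, q)) = Add(-6, Mul(6, q)))
Mul(Add(x, 22343), Add(48438, Function('Y')(159))) = Mul(Add(-44624, 22343), Add(48438, Add(-6, Mul(6, 159)))) = Mul(-22281, Add(48438, Add(-6, 954))) = Mul(-22281, Add(48438, 948)) = Mul(-22281, 49386) = -1100369466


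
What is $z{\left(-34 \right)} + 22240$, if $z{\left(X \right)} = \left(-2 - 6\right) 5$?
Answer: $22200$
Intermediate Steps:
$z{\left(X \right)} = -40$ ($z{\left(X \right)} = \left(-8\right) 5 = -40$)
$z{\left(-34 \right)} + 22240 = -40 + 22240 = 22200$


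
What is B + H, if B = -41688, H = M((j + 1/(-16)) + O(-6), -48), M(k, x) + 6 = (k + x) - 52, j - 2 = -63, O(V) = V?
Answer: -669777/16 ≈ -41861.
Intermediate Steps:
j = -61 (j = 2 - 63 = -61)
M(k, x) = -58 + k + x (M(k, x) = -6 + ((k + x) - 52) = -6 + (-52 + k + x) = -58 + k + x)
H = -2769/16 (H = -58 + ((-61 + 1/(-16)) - 6) - 48 = -58 + ((-61 - 1/16) - 6) - 48 = -58 + (-977/16 - 6) - 48 = -58 - 1073/16 - 48 = -2769/16 ≈ -173.06)
B + H = -41688 - 2769/16 = -669777/16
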